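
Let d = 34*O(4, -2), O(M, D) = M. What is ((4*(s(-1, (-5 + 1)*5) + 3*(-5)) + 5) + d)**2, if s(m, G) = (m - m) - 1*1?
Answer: 5929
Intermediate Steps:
s(m, G) = -1 (s(m, G) = 0 - 1 = -1)
d = 136 (d = 34*4 = 136)
((4*(s(-1, (-5 + 1)*5) + 3*(-5)) + 5) + d)**2 = ((4*(-1 + 3*(-5)) + 5) + 136)**2 = ((4*(-1 - 15) + 5) + 136)**2 = ((4*(-16) + 5) + 136)**2 = ((-64 + 5) + 136)**2 = (-59 + 136)**2 = 77**2 = 5929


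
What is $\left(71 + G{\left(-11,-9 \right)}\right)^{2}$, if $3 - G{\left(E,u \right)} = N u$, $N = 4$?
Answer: $12100$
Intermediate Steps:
$G{\left(E,u \right)} = 3 - 4 u$
$\left(71 + G{\left(-11,-9 \right)}\right)^{2} = \left(71 + \left(3 - -36\right)\right)^{2} = \left(71 + \left(3 + 36\right)\right)^{2} = \left(71 + 39\right)^{2} = 110^{2} = 12100$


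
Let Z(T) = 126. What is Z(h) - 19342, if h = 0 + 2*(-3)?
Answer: -19216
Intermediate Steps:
h = -6 (h = 0 - 6 = -6)
Z(h) - 19342 = 126 - 19342 = -19216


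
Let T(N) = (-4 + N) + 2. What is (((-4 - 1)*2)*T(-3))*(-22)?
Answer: -1100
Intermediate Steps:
T(N) = -2 + N
(((-4 - 1)*2)*T(-3))*(-22) = (((-4 - 1)*2)*(-2 - 3))*(-22) = (-5*2*(-5))*(-22) = -10*(-5)*(-22) = 50*(-22) = -1100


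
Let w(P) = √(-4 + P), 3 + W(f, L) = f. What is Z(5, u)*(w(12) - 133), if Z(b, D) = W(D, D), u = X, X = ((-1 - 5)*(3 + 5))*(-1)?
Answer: -5985 + 90*√2 ≈ -5857.7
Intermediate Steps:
W(f, L) = -3 + f
X = 48 (X = -6*8*(-1) = -48*(-1) = 48)
u = 48
Z(b, D) = -3 + D
Z(5, u)*(w(12) - 133) = (-3 + 48)*(√(-4 + 12) - 133) = 45*(√8 - 133) = 45*(2*√2 - 133) = 45*(-133 + 2*√2) = -5985 + 90*√2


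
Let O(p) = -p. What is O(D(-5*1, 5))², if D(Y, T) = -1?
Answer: 1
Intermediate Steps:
O(D(-5*1, 5))² = (-1*(-1))² = 1² = 1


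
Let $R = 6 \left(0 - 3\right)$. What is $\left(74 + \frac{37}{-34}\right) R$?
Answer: $- \frac{22311}{17} \approx -1312.4$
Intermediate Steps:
$R = -18$ ($R = 6 \left(-3\right) = -18$)
$\left(74 + \frac{37}{-34}\right) R = \left(74 + \frac{37}{-34}\right) \left(-18\right) = \left(74 + 37 \left(- \frac{1}{34}\right)\right) \left(-18\right) = \left(74 - \frac{37}{34}\right) \left(-18\right) = \frac{2479}{34} \left(-18\right) = - \frac{22311}{17}$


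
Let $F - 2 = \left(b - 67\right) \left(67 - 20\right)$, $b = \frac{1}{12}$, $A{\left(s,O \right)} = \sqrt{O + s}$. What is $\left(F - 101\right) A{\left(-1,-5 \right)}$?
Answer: $- \frac{38929 i \sqrt{6}}{12} \approx - 7946.4 i$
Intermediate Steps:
$b = \frac{1}{12} \approx 0.083333$
$F = - \frac{37717}{12}$ ($F = 2 + \left(\frac{1}{12} - 67\right) \left(67 - 20\right) = 2 - \frac{37741}{12} = - \frac{37717}{12} \approx -3143.1$)
$\left(F - 101\right) A{\left(-1,-5 \right)} = \left(- \frac{37717}{12} - 101\right) \sqrt{-5 - 1} = - \frac{38929 \sqrt{-6}}{12} = - \frac{38929 i \sqrt{6}}{12}$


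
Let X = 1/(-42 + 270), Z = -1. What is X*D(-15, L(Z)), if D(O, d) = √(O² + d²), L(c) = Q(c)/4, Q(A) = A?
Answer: √3601/912 ≈ 0.065799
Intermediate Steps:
L(c) = c/4
X = 1/228 ≈ 0.0043860
X*D(-15, L(Z)) = √((-15)² + ((¼)*(-1))²)/228 = √(225 + (-¼)²)/228 = √(225 + 1/16)/228 = √(3601/16)/228 = (√3601/4)/228 = √3601/912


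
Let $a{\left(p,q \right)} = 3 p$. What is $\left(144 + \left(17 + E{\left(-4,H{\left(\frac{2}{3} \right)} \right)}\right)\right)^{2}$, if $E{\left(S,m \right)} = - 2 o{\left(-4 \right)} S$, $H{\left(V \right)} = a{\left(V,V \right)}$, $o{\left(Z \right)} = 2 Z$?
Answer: $9409$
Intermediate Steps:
$H{\left(V \right)} = 3 V$
$E{\left(S,m \right)} = 16 S$ ($E{\left(S,m \right)} = - 2 \cdot 2 \left(-4\right) S = \left(-2\right) \left(-8\right) S = 16 S$)
$\left(144 + \left(17 + E{\left(-4,H{\left(\frac{2}{3} \right)} \right)}\right)\right)^{2} = \left(144 + \left(17 + 16 \left(-4\right)\right)\right)^{2} = \left(144 + \left(17 - 64\right)\right)^{2} = \left(144 - 47\right)^{2} = 97^{2} = 9409$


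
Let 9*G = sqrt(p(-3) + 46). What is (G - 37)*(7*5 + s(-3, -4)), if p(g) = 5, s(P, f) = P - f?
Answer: -1332 + 4*sqrt(51) ≈ -1303.4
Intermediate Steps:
G = sqrt(51)/9 (G = sqrt(5 + 46)/9 = sqrt(51)/9 ≈ 0.79349)
(G - 37)*(7*5 + s(-3, -4)) = (sqrt(51)/9 - 37)*(7*5 + (-3 - 1*(-4))) = (-37 + sqrt(51)/9)*(35 + (-3 + 4)) = (-37 + sqrt(51)/9)*(35 + 1) = (-37 + sqrt(51)/9)*36 = -1332 + 4*sqrt(51)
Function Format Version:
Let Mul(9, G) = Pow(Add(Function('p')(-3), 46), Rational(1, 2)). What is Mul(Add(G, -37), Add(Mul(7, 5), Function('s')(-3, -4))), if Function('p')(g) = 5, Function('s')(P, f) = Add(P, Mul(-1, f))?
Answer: Add(-1332, Mul(4, Pow(51, Rational(1, 2)))) ≈ -1303.4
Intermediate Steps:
G = Mul(Rational(1, 9), Pow(51, Rational(1, 2))) (G = Mul(Rational(1, 9), Pow(Add(5, 46), Rational(1, 2))) = Mul(Rational(1, 9), Pow(51, Rational(1, 2))) ≈ 0.79349)
Mul(Add(G, -37), Add(Mul(7, 5), Function('s')(-3, -4))) = Mul(Add(Mul(Rational(1, 9), Pow(51, Rational(1, 2))), -37), Add(Mul(7, 5), Add(-3, Mul(-1, -4)))) = Mul(Add(-37, Mul(Rational(1, 9), Pow(51, Rational(1, 2)))), Add(35, Add(-3, 4))) = Mul(Add(-37, Mul(Rational(1, 9), Pow(51, Rational(1, 2)))), Add(35, 1)) = Mul(Add(-37, Mul(Rational(1, 9), Pow(51, Rational(1, 2)))), 36) = Add(-1332, Mul(4, Pow(51, Rational(1, 2))))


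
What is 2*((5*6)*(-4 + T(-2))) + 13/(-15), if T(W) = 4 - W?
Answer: 1787/15 ≈ 119.13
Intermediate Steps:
2*((5*6)*(-4 + T(-2))) + 13/(-15) = 2*((5*6)*(-4 + (4 - 1*(-2)))) + 13/(-15) = 2*(30*(-4 + (4 + 2))) + 13*(-1/15) = 2*(30*(-4 + 6)) - 13/15 = 2*(30*2) - 13/15 = 2*60 - 13/15 = 120 - 13/15 = 1787/15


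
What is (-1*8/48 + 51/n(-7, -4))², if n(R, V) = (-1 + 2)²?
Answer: 93025/36 ≈ 2584.0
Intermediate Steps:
n(R, V) = 1 (n(R, V) = 1² = 1)
(-1*8/48 + 51/n(-7, -4))² = (-1*8/48 + 51/1)² = (-8*1/48 + 51*1)² = (-⅙ + 51)² = (305/6)² = 93025/36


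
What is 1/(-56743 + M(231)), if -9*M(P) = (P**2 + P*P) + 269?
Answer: -9/617678 ≈ -1.4571e-5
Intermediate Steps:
M(P) = -269/9 - 2*P**2/9 (M(P) = -((P**2 + P*P) + 269)/9 = -((P**2 + P**2) + 269)/9 = -(2*P**2 + 269)/9 = -(269 + 2*P**2)/9 = -269/9 - 2*P**2/9)
1/(-56743 + M(231)) = 1/(-56743 + (-269/9 - 2/9*231**2)) = 1/(-56743 + (-269/9 - 2/9*53361)) = 1/(-56743 + (-269/9 - 11858)) = 1/(-56743 - 106991/9) = 1/(-617678/9) = -9/617678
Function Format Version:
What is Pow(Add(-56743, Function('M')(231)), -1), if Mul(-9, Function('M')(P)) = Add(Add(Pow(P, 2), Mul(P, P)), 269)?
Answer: Rational(-9, 617678) ≈ -1.4571e-5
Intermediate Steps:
Function('M')(P) = Add(Rational(-269, 9), Mul(Rational(-2, 9), Pow(P, 2))) (Function('M')(P) = Mul(Rational(-1, 9), Add(Add(Pow(P, 2), Mul(P, P)), 269)) = Mul(Rational(-1, 9), Add(Add(Pow(P, 2), Pow(P, 2)), 269)) = Mul(Rational(-1, 9), Add(Mul(2, Pow(P, 2)), 269)) = Mul(Rational(-1, 9), Add(269, Mul(2, Pow(P, 2)))) = Add(Rational(-269, 9), Mul(Rational(-2, 9), Pow(P, 2))))
Pow(Add(-56743, Function('M')(231)), -1) = Pow(Add(-56743, Add(Rational(-269, 9), Mul(Rational(-2, 9), Pow(231, 2)))), -1) = Pow(Add(-56743, Add(Rational(-269, 9), Mul(Rational(-2, 9), 53361))), -1) = Pow(Add(-56743, Add(Rational(-269, 9), -11858)), -1) = Pow(Add(-56743, Rational(-106991, 9)), -1) = Pow(Rational(-617678, 9), -1) = Rational(-9, 617678)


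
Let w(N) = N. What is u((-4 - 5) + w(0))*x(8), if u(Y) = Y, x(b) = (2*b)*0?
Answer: 0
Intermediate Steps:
x(b) = 0
u((-4 - 5) + w(0))*x(8) = ((-4 - 5) + 0)*0 = (-9 + 0)*0 = -9*0 = 0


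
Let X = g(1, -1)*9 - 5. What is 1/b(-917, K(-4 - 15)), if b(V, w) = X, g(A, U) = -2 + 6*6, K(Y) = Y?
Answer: 1/301 ≈ 0.0033223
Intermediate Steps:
g(A, U) = 34 (g(A, U) = -2 + 36 = 34)
X = 301 (X = 34*9 - 5 = 306 - 5 = 301)
b(V, w) = 301
1/b(-917, K(-4 - 15)) = 1/301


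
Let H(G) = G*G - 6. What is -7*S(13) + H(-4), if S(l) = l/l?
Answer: 3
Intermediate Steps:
H(G) = -6 + G**2 (H(G) = G**2 - 6 = -6 + G**2)
S(l) = 1
-7*S(13) + H(-4) = -7*1 + (-6 + (-4)**2) = -7 + (-6 + 16) = -7 + 10 = 3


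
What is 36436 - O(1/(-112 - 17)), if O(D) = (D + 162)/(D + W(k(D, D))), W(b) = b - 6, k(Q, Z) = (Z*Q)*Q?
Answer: 470254677313/12896776 ≈ 36463.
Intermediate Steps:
k(Q, Z) = Z*Q² (k(Q, Z) = (Q*Z)*Q = Z*Q²)
W(b) = -6 + b
O(D) = (162 + D)/(-6 + D + D³) (O(D) = (D + 162)/(D + (-6 + D*D²)) = (162 + D)/(D + (-6 + D³)) = (162 + D)/(-6 + D + D³))
36436 - O(1/(-112 - 17)) = 36436 - (162 + 1/(-112 - 17))/(-6 + 1/(-112 - 17) + (1/(-112 - 17))³) = 36436 - (162 + 1/(-129))/(-6 + 1/(-129) + (1/(-129))³) = 36436 - (162 - 1/129)/(-6 - 1/129 + (-1/129)³) = 36436 - 20897/((-6 - 1/129 - 1/2146689)*129) = 36436 - 20897/((-12896776/2146689)*129) = 36436 - (-2146689)*20897/(12896776*129) = 36436 - 1*(-347746977/12896776) = 36436 + 347746977/12896776 = 470254677313/12896776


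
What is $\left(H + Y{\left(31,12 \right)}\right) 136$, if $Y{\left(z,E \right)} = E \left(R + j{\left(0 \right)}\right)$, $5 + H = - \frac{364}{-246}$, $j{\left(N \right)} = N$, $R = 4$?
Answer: $\frac{744056}{123} \approx 6049.2$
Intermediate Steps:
$H = - \frac{433}{123}$ ($H = -5 - \frac{364}{-246} = -5 - - \frac{182}{123} = -5 + \frac{182}{123} = - \frac{433}{123} \approx -3.5203$)
$Y{\left(z,E \right)} = 4 E$ ($Y{\left(z,E \right)} = E \left(4 + 0\right) = E 4 = 4 E$)
$\left(H + Y{\left(31,12 \right)}\right) 136 = \left(- \frac{433}{123} + 4 \cdot 12\right) 136 = \left(- \frac{433}{123} + 48\right) 136 = \frac{5471}{123} \cdot 136 = \frac{744056}{123}$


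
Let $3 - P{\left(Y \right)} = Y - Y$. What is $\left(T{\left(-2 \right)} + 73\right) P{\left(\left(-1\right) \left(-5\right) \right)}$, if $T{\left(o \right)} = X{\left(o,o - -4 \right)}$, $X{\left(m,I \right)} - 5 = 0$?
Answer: $234$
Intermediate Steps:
$X{\left(m,I \right)} = 5$ ($X{\left(m,I \right)} = 5 + 0 = 5$)
$T{\left(o \right)} = 5$
$P{\left(Y \right)} = 3$ ($P{\left(Y \right)} = 3 - \left(Y - Y\right) = 3 - 0 = 3 + 0 = 3$)
$\left(T{\left(-2 \right)} + 73\right) P{\left(\left(-1\right) \left(-5\right) \right)} = \left(5 + 73\right) 3 = 78 \cdot 3 = 234$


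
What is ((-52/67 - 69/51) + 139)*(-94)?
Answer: -14654224/1139 ≈ -12866.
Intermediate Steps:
((-52/67 - 69/51) + 139)*(-94) = ((-52*1/67 - 69*1/51) + 139)*(-94) = ((-52/67 - 23/17) + 139)*(-94) = (-2425/1139 + 139)*(-94) = (155896/1139)*(-94) = -14654224/1139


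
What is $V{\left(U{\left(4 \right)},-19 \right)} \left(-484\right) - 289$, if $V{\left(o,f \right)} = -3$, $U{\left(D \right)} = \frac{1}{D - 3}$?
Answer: $1163$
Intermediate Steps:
$U{\left(D \right)} = \frac{1}{-3 + D}$
$V{\left(U{\left(4 \right)},-19 \right)} \left(-484\right) - 289 = \left(-3\right) \left(-484\right) - 289 = 1452 - 289 = 1163$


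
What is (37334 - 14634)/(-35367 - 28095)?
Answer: -11350/31731 ≈ -0.35769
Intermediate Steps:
(37334 - 14634)/(-35367 - 28095) = 22700/(-63462) = 22700*(-1/63462) = -11350/31731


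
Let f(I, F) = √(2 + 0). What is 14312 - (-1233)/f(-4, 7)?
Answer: 14312 + 1233*√2/2 ≈ 15184.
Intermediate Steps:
f(I, F) = √2
14312 - (-1233)/f(-4, 7) = 14312 - (-1233)/(√2) = 14312 - (-1233)*√2/2 = 14312 + 1233*√2/2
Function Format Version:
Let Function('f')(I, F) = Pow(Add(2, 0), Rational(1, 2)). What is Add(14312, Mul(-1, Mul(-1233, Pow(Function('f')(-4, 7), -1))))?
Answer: Add(14312, Mul(Rational(1233, 2), Pow(2, Rational(1, 2)))) ≈ 15184.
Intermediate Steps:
Function('f')(I, F) = Pow(2, Rational(1, 2))
Add(14312, Mul(-1, Mul(-1233, Pow(Function('f')(-4, 7), -1)))) = Add(14312, Mul(-1, Mul(-1233, Pow(Pow(2, Rational(1, 2)), -1)))) = Add(14312, Mul(-1, Mul(-1233, Mul(Rational(1, 2), Pow(2, Rational(1, 2)))))) = Add(14312, Mul(-1, Mul(Rational(-1233, 2), Pow(2, Rational(1, 2))))) = Add(14312, Mul(Rational(1233, 2), Pow(2, Rational(1, 2))))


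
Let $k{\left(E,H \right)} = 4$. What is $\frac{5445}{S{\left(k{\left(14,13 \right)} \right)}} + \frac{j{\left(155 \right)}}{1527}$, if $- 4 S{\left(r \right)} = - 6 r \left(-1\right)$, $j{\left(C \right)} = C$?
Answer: $- \frac{2771195}{3054} \approx -907.4$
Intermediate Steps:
$S{\left(r \right)} = - \frac{3 r}{2}$ ($S{\left(r \right)} = - \frac{- 6 r \left(-1\right)}{4} = - \frac{6 r}{4} = - \frac{3 r}{2}$)
$\frac{5445}{S{\left(k{\left(14,13 \right)} \right)}} + \frac{j{\left(155 \right)}}{1527} = \frac{5445}{\left(- \frac{3}{2}\right) 4} + \frac{155}{1527} = \frac{5445}{-6} + 155 \cdot \frac{1}{1527} = 5445 \left(- \frac{1}{6}\right) + \frac{155}{1527} = - \frac{1815}{2} + \frac{155}{1527} = - \frac{2771195}{3054}$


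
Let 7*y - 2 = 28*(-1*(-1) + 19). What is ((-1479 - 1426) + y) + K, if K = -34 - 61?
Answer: -20438/7 ≈ -2919.7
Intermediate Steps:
K = -95
y = 562/7 (y = 2/7 + (28*(-1*(-1) + 19))/7 = 2/7 + (28*(1 + 19))/7 = 2/7 + (28*20)/7 = 2/7 + (1/7)*560 = 2/7 + 80 = 562/7 ≈ 80.286)
((-1479 - 1426) + y) + K = ((-1479 - 1426) + 562/7) - 95 = (-2905 + 562/7) - 95 = -19773/7 - 95 = -20438/7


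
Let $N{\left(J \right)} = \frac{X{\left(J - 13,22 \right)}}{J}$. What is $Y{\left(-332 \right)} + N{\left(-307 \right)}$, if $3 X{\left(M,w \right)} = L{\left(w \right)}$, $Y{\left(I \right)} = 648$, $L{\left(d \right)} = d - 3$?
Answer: $\frac{596789}{921} \approx 647.98$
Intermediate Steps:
$L{\left(d \right)} = -3 + d$ ($L{\left(d \right)} = d - 3 = -3 + d$)
$X{\left(M,w \right)} = -1 + \frac{w}{3}$ ($X{\left(M,w \right)} = \frac{-3 + w}{3} = -1 + \frac{w}{3}$)
$N{\left(J \right)} = \frac{19}{3 J}$ ($N{\left(J \right)} = \frac{-1 + \frac{1}{3} \cdot 22}{J} = \frac{-1 + \frac{22}{3}}{J} = \frac{19}{3 J}$)
$Y{\left(-332 \right)} + N{\left(-307 \right)} = 648 + \frac{19}{3 \left(-307\right)} = 648 + \frac{19}{3} \left(- \frac{1}{307}\right) = 648 - \frac{19}{921} = \frac{596789}{921}$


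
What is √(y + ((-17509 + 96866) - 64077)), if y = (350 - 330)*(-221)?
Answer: 2*√2715 ≈ 104.21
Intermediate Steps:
y = -4420 (y = 20*(-221) = -4420)
√(y + ((-17509 + 96866) - 64077)) = √(-4420 + ((-17509 + 96866) - 64077)) = √(-4420 + (79357 - 64077)) = √(-4420 + 15280) = √10860 = 2*√2715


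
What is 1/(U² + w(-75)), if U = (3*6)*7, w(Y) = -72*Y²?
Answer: -1/389124 ≈ -2.5699e-6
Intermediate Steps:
U = 126 (U = 18*7 = 126)
1/(U² + w(-75)) = 1/(126² - 72*(-75)²) = 1/(15876 - 72*5625) = 1/(15876 - 405000) = 1/(-389124) = -1/389124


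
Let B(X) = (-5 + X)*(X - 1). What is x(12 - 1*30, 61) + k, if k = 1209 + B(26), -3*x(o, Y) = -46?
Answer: 5248/3 ≈ 1749.3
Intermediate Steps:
x(o, Y) = 46/3 (x(o, Y) = -1/3*(-46) = 46/3)
B(X) = (-1 + X)*(-5 + X) (B(X) = (-5 + X)*(-1 + X) = (-1 + X)*(-5 + X))
k = 1734 (k = 1209 + (5 + 26**2 - 6*26) = 1209 + (5 + 676 - 156) = 1209 + 525 = 1734)
x(12 - 1*30, 61) + k = 46/3 + 1734 = 5248/3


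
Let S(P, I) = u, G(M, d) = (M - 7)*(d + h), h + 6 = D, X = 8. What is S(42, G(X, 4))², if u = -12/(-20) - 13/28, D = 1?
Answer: 361/19600 ≈ 0.018418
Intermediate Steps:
h = -5 (h = -6 + 1 = -5)
G(M, d) = (-7 + M)*(-5 + d) (G(M, d) = (M - 7)*(d - 5) = (-7 + M)*(-5 + d))
u = 19/140 (u = -12*(-1/20) - 13*1/28 = ⅗ - 13/28 = 19/140 ≈ 0.13571)
S(P, I) = 19/140
S(42, G(X, 4))² = (19/140)² = 361/19600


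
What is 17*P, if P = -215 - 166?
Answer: -6477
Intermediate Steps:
P = -381
17*P = 17*(-381) = -6477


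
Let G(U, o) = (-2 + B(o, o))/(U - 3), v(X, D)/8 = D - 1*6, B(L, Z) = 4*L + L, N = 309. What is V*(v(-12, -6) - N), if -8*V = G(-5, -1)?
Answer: 2835/64 ≈ 44.297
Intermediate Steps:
B(L, Z) = 5*L
v(X, D) = -48 + 8*D (v(X, D) = 8*(D - 1*6) = 8*(D - 6) = 8*(-6 + D) = -48 + 8*D)
G(U, o) = (-2 + 5*o)/(-3 + U) (G(U, o) = (-2 + 5*o)/(U - 3) = (-2 + 5*o)/(-3 + U))
V = -7/64 (V = -(-2 + 5*(-1))/(8*(-3 - 5)) = -(-2 - 5)/(8*(-8)) = -(-1)*(-7)/64 = -⅛*7/8 = -7/64 ≈ -0.10938)
V*(v(-12, -6) - N) = -7*((-48 + 8*(-6)) - 1*309)/64 = -7*((-48 - 48) - 309)/64 = -7*(-96 - 309)/64 = -7/64*(-405) = 2835/64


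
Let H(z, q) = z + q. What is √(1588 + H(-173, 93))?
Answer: 2*√377 ≈ 38.833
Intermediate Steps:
H(z, q) = q + z
√(1588 + H(-173, 93)) = √(1588 + (93 - 173)) = √(1588 - 80) = √1508 = 2*√377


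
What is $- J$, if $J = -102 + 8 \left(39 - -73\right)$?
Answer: $-794$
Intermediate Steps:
$J = 794$ ($J = -102 + 8 \left(39 + 73\right) = -102 + 8 \cdot 112 = -102 + 896 = 794$)
$- J = \left(-1\right) 794 = -794$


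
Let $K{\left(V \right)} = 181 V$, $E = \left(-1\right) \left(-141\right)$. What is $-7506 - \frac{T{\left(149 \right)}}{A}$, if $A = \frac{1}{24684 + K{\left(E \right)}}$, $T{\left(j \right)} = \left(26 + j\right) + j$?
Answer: $-16273926$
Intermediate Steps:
$T{\left(j \right)} = 26 + 2 j$
$E = 141$
$A = \frac{1}{50205}$ ($A = \frac{1}{24684 + 181 \cdot 141} = \frac{1}{24684 + 25521} = \frac{1}{50205} \approx 1.9918 \cdot 10^{-5}$)
$-7506 - \frac{T{\left(149 \right)}}{A} = -7506 - \left(26 + 2 \cdot 149\right) \frac{1}{\frac{1}{50205}} = -7506 - \left(26 + 298\right) 50205 = -7506 - 324 \cdot 50205 = -7506 - 16266420 = -16273926$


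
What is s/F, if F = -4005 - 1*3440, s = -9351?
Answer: 9351/7445 ≈ 1.2560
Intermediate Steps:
F = -7445 (F = -4005 - 3440 = -7445)
s/F = -9351/(-7445) = -9351*(-1/7445) = 9351/7445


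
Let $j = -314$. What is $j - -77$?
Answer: $-237$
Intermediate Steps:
$j - -77 = -314 - -77 = -314 + 77 = -237$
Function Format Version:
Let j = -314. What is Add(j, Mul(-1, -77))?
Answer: -237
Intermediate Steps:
Add(j, Mul(-1, -77)) = Add(-314, Mul(-1, -77)) = Add(-314, 77) = -237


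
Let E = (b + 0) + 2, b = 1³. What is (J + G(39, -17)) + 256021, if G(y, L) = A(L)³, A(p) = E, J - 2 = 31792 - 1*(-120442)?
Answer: 408284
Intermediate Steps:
J = 152236 (J = 2 + (31792 - 1*(-120442)) = 2 + (31792 + 120442) = 2 + 152234 = 152236)
b = 1
E = 3 (E = (1 + 0) + 2 = 1 + 2 = 3)
A(p) = 3
G(y, L) = 27 (G(y, L) = 3³ = 27)
(J + G(39, -17)) + 256021 = (152236 + 27) + 256021 = 152263 + 256021 = 408284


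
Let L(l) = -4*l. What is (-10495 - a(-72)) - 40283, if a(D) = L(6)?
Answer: -50754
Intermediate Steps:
a(D) = -24 (a(D) = -4*6 = -24)
(-10495 - a(-72)) - 40283 = (-10495 - 1*(-24)) - 40283 = (-10495 + 24) - 40283 = -10471 - 40283 = -50754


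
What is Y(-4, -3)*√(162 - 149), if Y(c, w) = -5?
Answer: -5*√13 ≈ -18.028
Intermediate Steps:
Y(-4, -3)*√(162 - 149) = -5*√(162 - 149) = -5*√13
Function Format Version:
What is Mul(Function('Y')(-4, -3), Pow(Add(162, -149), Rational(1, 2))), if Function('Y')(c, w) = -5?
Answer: Mul(-5, Pow(13, Rational(1, 2))) ≈ -18.028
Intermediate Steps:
Mul(Function('Y')(-4, -3), Pow(Add(162, -149), Rational(1, 2))) = Mul(-5, Pow(Add(162, -149), Rational(1, 2))) = Mul(-5, Pow(13, Rational(1, 2)))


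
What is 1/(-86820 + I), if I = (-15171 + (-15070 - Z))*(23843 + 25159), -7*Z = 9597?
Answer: -1/1414774560 ≈ -7.0683e-10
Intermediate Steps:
Z = -1371 (Z = -⅐*9597 = -1371)
I = -1414687740 (I = (-15171 + (-15070 - 1*(-1371)))*(23843 + 25159) = (-15171 + (-15070 + 1371))*49002 = (-15171 - 13699)*49002 = -28870*49002 = -1414687740)
1/(-86820 + I) = 1/(-86820 - 1414687740) = 1/(-1414774560) = -1/1414774560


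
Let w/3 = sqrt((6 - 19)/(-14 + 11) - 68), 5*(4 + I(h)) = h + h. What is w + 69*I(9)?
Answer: -138/5 + I*sqrt(573) ≈ -27.6 + 23.937*I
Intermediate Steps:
I(h) = -4 + 2*h/5 (I(h) = -4 + (h + h)/5 = -4 + (2*h)/5 = -4 + 2*h/5)
w = I*sqrt(573) (w = 3*sqrt((6 - 19)/(-14 + 11) - 68) = 3*sqrt(-13/(-3) - 68) = 3*sqrt(-13*(-1/3) - 68) = 3*sqrt(13/3 - 68) = 3*sqrt(-191/3) = 3*(I*sqrt(573)/3) = I*sqrt(573) ≈ 23.937*I)
w + 69*I(9) = I*sqrt(573) + 69*(-4 + (2/5)*9) = I*sqrt(573) + 69*(-4 + 18/5) = I*sqrt(573) + 69*(-2/5) = I*sqrt(573) - 138/5 = -138/5 + I*sqrt(573)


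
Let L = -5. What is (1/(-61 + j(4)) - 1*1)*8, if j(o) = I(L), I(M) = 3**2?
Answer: -106/13 ≈ -8.1538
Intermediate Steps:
I(M) = 9
j(o) = 9
(1/(-61 + j(4)) - 1*1)*8 = (1/(-61 + 9) - 1*1)*8 = (1/(-52) - 1)*8 = (-1/52 - 1)*8 = -53/52*8 = -106/13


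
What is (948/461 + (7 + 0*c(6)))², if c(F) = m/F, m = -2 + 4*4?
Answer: 17430625/212521 ≈ 82.018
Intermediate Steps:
m = 14 (m = -2 + 16 = 14)
c(F) = 14/F
(948/461 + (7 + 0*c(6)))² = (948/461 + (7 + 0*(14/6)))² = (948*(1/461) + (7 + 0*(14*(⅙))))² = (948/461 + (7 + 0*(7/3)))² = (948/461 + (7 + 0))² = (948/461 + 7)² = (4175/461)² = 17430625/212521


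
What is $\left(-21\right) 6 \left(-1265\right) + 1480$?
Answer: $160870$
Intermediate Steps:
$\left(-21\right) 6 \left(-1265\right) + 1480 = \left(-126\right) \left(-1265\right) + 1480 = 159390 + 1480 = 160870$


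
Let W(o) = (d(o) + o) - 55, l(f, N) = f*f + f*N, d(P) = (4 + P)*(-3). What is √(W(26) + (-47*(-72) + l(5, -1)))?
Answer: 3*√365 ≈ 57.315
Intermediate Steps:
d(P) = -12 - 3*P
l(f, N) = f² + N*f
W(o) = -67 - 2*o (W(o) = ((-12 - 3*o) + o) - 55 = (-12 - 2*o) - 55 = -67 - 2*o)
√(W(26) + (-47*(-72) + l(5, -1))) = √((-67 - 2*26) + (-47*(-72) + 5*(-1 + 5))) = √((-67 - 52) + (3384 + 5*4)) = √(-119 + (3384 + 20)) = √(-119 + 3404) = √3285 = 3*√365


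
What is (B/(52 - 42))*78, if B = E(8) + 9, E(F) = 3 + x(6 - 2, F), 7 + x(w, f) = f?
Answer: 507/5 ≈ 101.40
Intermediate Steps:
x(w, f) = -7 + f
E(F) = -4 + F (E(F) = 3 + (-7 + F) = -4 + F)
B = 13 (B = (-4 + 8) + 9 = 4 + 9 = 13)
(B/(52 - 42))*78 = (13/(52 - 42))*78 = (13/10)*78 = 507/5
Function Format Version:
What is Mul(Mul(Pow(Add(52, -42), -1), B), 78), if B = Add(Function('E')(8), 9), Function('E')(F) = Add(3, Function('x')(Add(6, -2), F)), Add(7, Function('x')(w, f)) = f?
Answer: Rational(507, 5) ≈ 101.40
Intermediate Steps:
Function('x')(w, f) = Add(-7, f)
Function('E')(F) = Add(-4, F) (Function('E')(F) = Add(3, Add(-7, F)) = Add(-4, F))
B = 13 (B = Add(Add(-4, 8), 9) = Add(4, 9) = 13)
Mul(Mul(Pow(Add(52, -42), -1), B), 78) = Mul(Mul(Pow(Add(52, -42), -1), 13), 78) = Mul(Mul(Pow(10, -1), 13), 78) = Mul(Mul(Rational(1, 10), 13), 78) = Mul(Rational(13, 10), 78) = Rational(507, 5)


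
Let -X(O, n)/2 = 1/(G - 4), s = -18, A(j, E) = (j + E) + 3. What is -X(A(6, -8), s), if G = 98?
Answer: 1/47 ≈ 0.021277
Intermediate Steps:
A(j, E) = 3 + E + j (A(j, E) = (E + j) + 3 = 3 + E + j)
X(O, n) = -1/47 (X(O, n) = -2/(98 - 4) = -2/94 = -2*1/94 = -1/47)
-X(A(6, -8), s) = -1*(-1/47) = 1/47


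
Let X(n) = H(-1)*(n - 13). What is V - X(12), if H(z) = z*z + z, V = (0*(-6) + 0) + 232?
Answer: 232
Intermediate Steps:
V = 232 (V = (0 + 0) + 232 = 0 + 232 = 232)
H(z) = z + z² (H(z) = z² + z = z + z²)
X(n) = 0 (X(n) = (-(1 - 1))*(n - 13) = (-1*0)*(-13 + n) = 0*(-13 + n) = 0)
V - X(12) = 232 - 1*0 = 232 + 0 = 232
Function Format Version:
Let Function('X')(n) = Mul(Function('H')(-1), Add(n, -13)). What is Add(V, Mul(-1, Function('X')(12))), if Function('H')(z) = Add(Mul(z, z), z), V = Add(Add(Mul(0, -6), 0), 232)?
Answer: 232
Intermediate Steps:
V = 232 (V = Add(Add(0, 0), 232) = Add(0, 232) = 232)
Function('H')(z) = Add(z, Pow(z, 2)) (Function('H')(z) = Add(Pow(z, 2), z) = Add(z, Pow(z, 2)))
Function('X')(n) = 0 (Function('X')(n) = Mul(Mul(-1, Add(1, -1)), Add(n, -13)) = Mul(Mul(-1, 0), Add(-13, n)) = Mul(0, Add(-13, n)) = 0)
Add(V, Mul(-1, Function('X')(12))) = Add(232, Mul(-1, 0)) = Add(232, 0) = 232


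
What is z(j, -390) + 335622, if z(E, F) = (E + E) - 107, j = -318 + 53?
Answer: 334985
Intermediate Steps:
j = -265
z(E, F) = -107 + 2*E (z(E, F) = 2*E - 107 = -107 + 2*E)
z(j, -390) + 335622 = (-107 + 2*(-265)) + 335622 = (-107 - 530) + 335622 = -637 + 335622 = 334985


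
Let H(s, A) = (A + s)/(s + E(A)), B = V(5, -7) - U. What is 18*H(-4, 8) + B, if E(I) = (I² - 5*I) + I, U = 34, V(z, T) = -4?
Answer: -248/7 ≈ -35.429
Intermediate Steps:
E(I) = I² - 4*I
B = -38 (B = -4 - 1*34 = -4 - 34 = -38)
H(s, A) = (A + s)/(s + A*(-4 + A))
18*H(-4, 8) + B = 18*((8 - 4)/(-4 + 8*(-4 + 8))) - 38 = 18*(4/(-4 + 8*4)) - 38 = 18*(4/(-4 + 32)) - 38 = 18*(4/28) - 38 = 18*((1/28)*4) - 38 = 18*(⅐) - 38 = 18/7 - 38 = -248/7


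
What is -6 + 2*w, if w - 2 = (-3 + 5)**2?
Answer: 6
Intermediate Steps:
w = 6 (w = 2 + (-3 + 5)**2 = 2 + 2**2 = 2 + 4 = 6)
-6 + 2*w = -6 + 2*6 = -6 + 12 = 6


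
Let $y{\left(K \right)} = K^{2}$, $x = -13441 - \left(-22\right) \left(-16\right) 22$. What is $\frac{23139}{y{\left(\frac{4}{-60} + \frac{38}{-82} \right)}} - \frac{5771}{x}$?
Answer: $\frac{185406400524671}{2251457060} \approx 82350.0$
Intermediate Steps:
$x = -21185$ ($x = -13441 - 352 \cdot 22 = -13441 - 7744 = -21185$)
$\frac{23139}{y{\left(\frac{4}{-60} + \frac{38}{-82} \right)}} - \frac{5771}{x} = \frac{23139}{\left(\frac{4}{-60} + \frac{38}{-82}\right)^{2}} - \frac{5771}{-21185} = \frac{23139}{\left(4 \left(- \frac{1}{60}\right) + 38 \left(- \frac{1}{82}\right)\right)^{2}} - - \frac{5771}{21185} = \frac{23139}{\left(- \frac{1}{15} - \frac{19}{41}\right)^{2}} + \frac{5771}{21185} = \frac{23139}{\left(- \frac{326}{615}\right)^{2}} + \frac{5771}{21185} = \frac{23139}{\frac{106276}{378225}} + \frac{5771}{21185} = 23139 \cdot \frac{378225}{106276} + \frac{5771}{21185} = \frac{8751748275}{106276} + \frac{5771}{21185} = \frac{185406400524671}{2251457060}$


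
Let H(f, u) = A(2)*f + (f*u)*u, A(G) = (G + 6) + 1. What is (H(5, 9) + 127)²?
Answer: 332929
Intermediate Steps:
A(G) = 7 + G (A(G) = (6 + G) + 1 = 7 + G)
H(f, u) = 9*f + f*u² (H(f, u) = (7 + 2)*f + (f*u)*u = 9*f + f*u²)
(H(5, 9) + 127)² = (5*(9 + 9²) + 127)² = (5*(9 + 81) + 127)² = (5*90 + 127)² = (450 + 127)² = 577² = 332929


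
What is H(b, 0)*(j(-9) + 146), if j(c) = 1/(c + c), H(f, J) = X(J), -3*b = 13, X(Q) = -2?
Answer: -2627/9 ≈ -291.89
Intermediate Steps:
b = -13/3 (b = -⅓*13 = -13/3 ≈ -4.3333)
H(f, J) = -2
j(c) = 1/(2*c)
H(b, 0)*(j(-9) + 146) = -2*((½)/(-9) + 146) = -2*((½)*(-⅑) + 146) = -2*(-1/18 + 146) = -2*2627/18 = -2627/9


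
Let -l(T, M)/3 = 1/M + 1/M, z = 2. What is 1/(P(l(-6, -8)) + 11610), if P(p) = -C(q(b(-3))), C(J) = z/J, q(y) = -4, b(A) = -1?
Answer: 2/23221 ≈ 8.6129e-5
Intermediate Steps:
l(T, M) = -6/M (l(T, M) = -3*(1/M + 1/M) = -6/M)
C(J) = 2/J
P(p) = ½ (P(p) = -2/(-4) = -2*(-1)/4 = -1*(-½) = ½)
1/(P(l(-6, -8)) + 11610) = 1/(½ + 11610) = 1/(23221/2) = 2/23221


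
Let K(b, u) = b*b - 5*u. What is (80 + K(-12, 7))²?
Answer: 35721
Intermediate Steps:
K(b, u) = b² - 5*u
(80 + K(-12, 7))² = (80 + ((-12)² - 5*7))² = (80 + (144 - 35))² = (80 + 109)² = 189² = 35721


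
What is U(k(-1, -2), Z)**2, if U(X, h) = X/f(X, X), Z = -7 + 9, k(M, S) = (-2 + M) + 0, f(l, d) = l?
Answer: 1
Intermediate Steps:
k(M, S) = -2 + M
Z = 2
U(X, h) = 1 (U(X, h) = X/X = 1)
U(k(-1, -2), Z)**2 = 1**2 = 1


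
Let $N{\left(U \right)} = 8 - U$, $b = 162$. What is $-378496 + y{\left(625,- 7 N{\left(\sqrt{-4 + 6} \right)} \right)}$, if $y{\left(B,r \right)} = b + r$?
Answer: $-378390 + 7 \sqrt{2} \approx -3.7838 \cdot 10^{5}$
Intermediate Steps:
$y{\left(B,r \right)} = 162 + r$
$-378496 + y{\left(625,- 7 N{\left(\sqrt{-4 + 6} \right)} \right)} = -378496 + \left(162 - 7 \left(8 - \sqrt{-4 + 6}\right)\right) = -378496 + \left(162 - 7 \left(8 - \sqrt{2}\right)\right) = -378496 + \left(162 - \left(56 - 7 \sqrt{2}\right)\right) = -378496 + \left(106 + 7 \sqrt{2}\right) = -378390 + 7 \sqrt{2}$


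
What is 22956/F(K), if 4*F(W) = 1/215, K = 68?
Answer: 19742160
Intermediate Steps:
F(W) = 1/860 (F(W) = (¼)/215 = (¼)*(1/215) = 1/860)
22956/F(K) = 22956/(1/860) = 22956*860 = 19742160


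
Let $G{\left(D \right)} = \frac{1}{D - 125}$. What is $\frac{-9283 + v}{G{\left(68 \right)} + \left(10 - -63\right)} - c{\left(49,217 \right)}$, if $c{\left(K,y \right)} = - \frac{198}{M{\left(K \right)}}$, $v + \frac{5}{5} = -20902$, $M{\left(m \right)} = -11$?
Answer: $- \frac{69057}{160} \approx -431.61$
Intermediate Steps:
$G{\left(D \right)} = \frac{1}{-125 + D}$
$v = -20903$ ($v = -1 - 20902 = -20903$)
$c{\left(K,y \right)} = 18$ ($c{\left(K,y \right)} = - \frac{198}{-11} = \left(-198\right) \left(- \frac{1}{11}\right) = 18$)
$\frac{-9283 + v}{G{\left(68 \right)} + \left(10 - -63\right)} - c{\left(49,217 \right)} = \frac{-9283 - 20903}{\frac{1}{-125 + 68} + \left(10 - -63\right)} - 18 = - \frac{30186}{\frac{1}{-57} + \left(10 + 63\right)} - 18 = - \frac{30186}{- \frac{1}{57} + 73} - 18 = - \frac{30186}{\frac{4160}{57}} - 18 = \left(-30186\right) \frac{57}{4160} - 18 = - \frac{66177}{160} - 18 = - \frac{69057}{160}$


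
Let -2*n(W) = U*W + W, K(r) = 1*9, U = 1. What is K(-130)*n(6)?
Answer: -54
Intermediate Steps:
K(r) = 9
n(W) = -W (n(W) = -(1*W + W)/2 = -(W + W)/2 = -W)
K(-130)*n(6) = 9*(-1*6) = 9*(-6) = -54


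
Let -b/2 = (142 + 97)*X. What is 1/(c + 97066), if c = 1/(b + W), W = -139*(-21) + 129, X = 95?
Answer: 42362/4111909891 ≈ 1.0302e-5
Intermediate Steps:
b = -45410 (b = -2*(142 + 97)*95 = -478*95 = -2*22705 = -45410)
W = 3048 (W = 2919 + 129 = 3048)
c = -1/42362 (c = 1/(-45410 + 3048) = 1/(-42362) = -1/42362 ≈ -2.3606e-5)
1/(c + 97066) = 1/(-1/42362 + 97066) = 1/(4111909891/42362) = 42362/4111909891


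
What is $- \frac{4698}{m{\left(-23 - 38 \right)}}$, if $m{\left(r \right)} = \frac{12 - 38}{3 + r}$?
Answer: $- \frac{136242}{13} \approx -10480.0$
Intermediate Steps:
$m{\left(r \right)} = - \frac{26}{3 + r}$
$- \frac{4698}{m{\left(-23 - 38 \right)}} = - \frac{4698}{\left(-26\right) \frac{1}{3 - 61}} = - \frac{4698}{\left(-26\right) \frac{1}{-58}} = - \frac{4698}{\left(-26\right) \left(- \frac{1}{58}\right)} = - \frac{4698}{\frac{13}{29}} = \left(-4698\right) \frac{29}{13} = - \frac{136242}{13}$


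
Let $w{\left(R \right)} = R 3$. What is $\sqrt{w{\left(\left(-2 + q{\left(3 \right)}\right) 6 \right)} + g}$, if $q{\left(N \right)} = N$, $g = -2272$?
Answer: $7 i \sqrt{46} \approx 47.476 i$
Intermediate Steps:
$w{\left(R \right)} = 3 R$
$\sqrt{w{\left(\left(-2 + q{\left(3 \right)}\right) 6 \right)} + g} = \sqrt{3 \left(-2 + 3\right) 6 - 2272} = \sqrt{3 \cdot 1 \cdot 6 - 2272} = \sqrt{3 \cdot 6 - 2272} = \sqrt{18 - 2272} = \sqrt{-2254} = 7 i \sqrt{46}$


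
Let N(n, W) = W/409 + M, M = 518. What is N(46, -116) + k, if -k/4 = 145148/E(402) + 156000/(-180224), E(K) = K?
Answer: -106846757269/115750272 ≈ -923.08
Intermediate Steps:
N(n, W) = 518 + W/409 (N(n, W) = W/409 + 518 = 518 + W/409)
k = -407756893/283008 (k = -4*(145148/402 + 156000/(-180224)) = -4*(145148*(1/402) + 156000*(-1/180224)) = -4*(72574/201 - 4875/5632) = -4*407756893/1132032 = -407756893/283008 ≈ -1440.8)
N(46, -116) + k = (518 + (1/409)*(-116)) - 407756893/283008 = (518 - 116/409) - 407756893/283008 = 211746/409 - 407756893/283008 = -106846757269/115750272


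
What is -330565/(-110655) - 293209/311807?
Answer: 14125487812/6900600717 ≈ 2.0470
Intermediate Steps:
-330565/(-110655) - 293209/311807 = -330565*(-1/110655) - 293209*1/311807 = 66113/22131 - 293209/311807 = 14125487812/6900600717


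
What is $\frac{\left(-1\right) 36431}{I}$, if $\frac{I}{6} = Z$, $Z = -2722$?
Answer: $\frac{36431}{16332} \approx 2.2307$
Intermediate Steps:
$I = -16332$ ($I = 6 \left(-2722\right) = -16332$)
$\frac{\left(-1\right) 36431}{I} = \frac{\left(-1\right) 36431}{-16332} = \left(-36431\right) \left(- \frac{1}{16332}\right) = \frac{36431}{16332}$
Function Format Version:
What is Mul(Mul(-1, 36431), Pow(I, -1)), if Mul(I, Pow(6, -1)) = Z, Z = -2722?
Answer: Rational(36431, 16332) ≈ 2.2307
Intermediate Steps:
I = -16332 (I = Mul(6, -2722) = -16332)
Mul(Mul(-1, 36431), Pow(I, -1)) = Mul(Mul(-1, 36431), Pow(-16332, -1)) = Mul(-36431, Rational(-1, 16332)) = Rational(36431, 16332)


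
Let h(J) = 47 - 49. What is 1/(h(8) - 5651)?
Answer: -1/5653 ≈ -0.00017690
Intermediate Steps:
h(J) = -2
1/(h(8) - 5651) = 1/(-2 - 5651) = 1/(-5653) = -1/5653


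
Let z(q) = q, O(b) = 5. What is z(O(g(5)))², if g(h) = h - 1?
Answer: 25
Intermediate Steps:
g(h) = -1 + h
z(O(g(5)))² = 5² = 25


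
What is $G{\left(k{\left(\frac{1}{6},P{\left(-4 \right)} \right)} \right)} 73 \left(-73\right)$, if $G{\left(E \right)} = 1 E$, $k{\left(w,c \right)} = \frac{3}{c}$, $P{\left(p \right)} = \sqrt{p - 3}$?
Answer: $\frac{15987 i \sqrt{7}}{7} \approx 6042.5 i$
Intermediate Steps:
$P{\left(p \right)} = \sqrt{-3 + p}$
$G{\left(E \right)} = E$
$G{\left(k{\left(\frac{1}{6},P{\left(-4 \right)} \right)} \right)} 73 \left(-73\right) = \frac{3}{\sqrt{-3 - 4}} \cdot 73 \left(-73\right) = \frac{3}{\sqrt{-7}} \cdot 73 \left(-73\right) = \frac{3}{i \sqrt{7}} \cdot 73 \left(-73\right) = 3 \left(- \frac{i \sqrt{7}}{7}\right) 73 \left(-73\right) = - \frac{3 i \sqrt{7}}{7} \cdot 73 \left(-73\right) = - \frac{219 i \sqrt{7}}{7} \left(-73\right) = \frac{15987 i \sqrt{7}}{7}$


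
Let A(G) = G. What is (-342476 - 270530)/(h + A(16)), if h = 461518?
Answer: -306503/230767 ≈ -1.3282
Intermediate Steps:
(-342476 - 270530)/(h + A(16)) = (-342476 - 270530)/(461518 + 16) = -613006/461534 = -613006*1/461534 = -306503/230767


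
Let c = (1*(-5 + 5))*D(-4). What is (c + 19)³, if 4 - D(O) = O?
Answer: 6859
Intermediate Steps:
D(O) = 4 - O
c = 0 (c = (1*(-5 + 5))*(4 - 1*(-4)) = (1*0)*(4 + 4) = 0*8 = 0)
(c + 19)³ = (0 + 19)³ = 19³ = 6859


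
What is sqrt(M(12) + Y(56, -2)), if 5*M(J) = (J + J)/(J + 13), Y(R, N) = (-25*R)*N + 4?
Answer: 2*sqrt(438155)/25 ≈ 52.955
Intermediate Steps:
Y(R, N) = 4 - 25*N*R (Y(R, N) = -25*N*R + 4 = 4 - 25*N*R)
M(J) = 2*J/(5*(13 + J)) (M(J) = ((J + J)/(J + 13))/5 = ((2*J)/(13 + J))/5 = (2*J/(13 + J))/5 = 2*J/(5*(13 + J)))
sqrt(M(12) + Y(56, -2)) = sqrt((2/5)*12/(13 + 12) + (4 - 25*(-2)*56)) = sqrt((2/5)*12/25 + (4 + 2800)) = sqrt((2/5)*12*(1/25) + 2804) = sqrt(24/125 + 2804) = sqrt(350524/125) = 2*sqrt(438155)/25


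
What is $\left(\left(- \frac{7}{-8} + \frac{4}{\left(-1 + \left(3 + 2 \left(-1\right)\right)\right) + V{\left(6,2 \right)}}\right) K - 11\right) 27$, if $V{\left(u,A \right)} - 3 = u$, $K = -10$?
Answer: $- \frac{2613}{4} \approx -653.25$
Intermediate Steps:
$V{\left(u,A \right)} = 3 + u$
$\left(\left(- \frac{7}{-8} + \frac{4}{\left(-1 + \left(3 + 2 \left(-1\right)\right)\right) + V{\left(6,2 \right)}}\right) K - 11\right) 27 = \left(\left(- \frac{7}{-8} + \frac{4}{\left(-1 + \left(3 + 2 \left(-1\right)\right)\right) + \left(3 + 6\right)}\right) \left(-10\right) - 11\right) 27 = \left(\left(\left(-7\right) \left(- \frac{1}{8}\right) + \frac{4}{\left(-1 + \left(3 - 2\right)\right) + 9}\right) \left(-10\right) - 11\right) 27 = \left(\left(\frac{7}{8} + \frac{4}{\left(-1 + 1\right) + 9}\right) \left(-10\right) - 11\right) 27 = \left(\left(\frac{7}{8} + \frac{4}{0 + 9}\right) \left(-10\right) - 11\right) 27 = \left(\left(\frac{7}{8} + \frac{4}{9}\right) \left(-10\right) - 11\right) 27 = \left(\frac{95}{72} \left(-10\right) - 11\right) 27 = \left(- \frac{475}{36} - 11\right) 27 = \left(- \frac{871}{36}\right) 27 = - \frac{2613}{4}$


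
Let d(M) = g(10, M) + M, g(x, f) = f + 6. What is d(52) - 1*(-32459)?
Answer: 32569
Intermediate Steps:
g(x, f) = 6 + f
d(M) = 6 + 2*M (d(M) = (6 + M) + M = 6 + 2*M)
d(52) - 1*(-32459) = (6 + 2*52) - 1*(-32459) = (6 + 104) + 32459 = 110 + 32459 = 32569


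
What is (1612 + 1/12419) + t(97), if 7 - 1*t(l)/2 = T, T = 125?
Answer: 17088545/12419 ≈ 1376.0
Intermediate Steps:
t(l) = -236 (t(l) = 14 - 2*125 = 14 - 250 = -236)
(1612 + 1/12419) + t(97) = (1612 + 1/12419) - 236 = 20019429/12419 - 236 = 17088545/12419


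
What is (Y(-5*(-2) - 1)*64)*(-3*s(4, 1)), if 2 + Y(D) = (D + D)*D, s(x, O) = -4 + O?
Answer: 92160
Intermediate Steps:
Y(D) = -2 + 2*D² (Y(D) = -2 + (D + D)*D = -2 + (2*D)*D = -2 + 2*D²)
(Y(-5*(-2) - 1)*64)*(-3*s(4, 1)) = ((-2 + 2*(-5*(-2) - 1)²)*64)*(-3*(-4 + 1)) = ((-2 + 2*(10 - 1)²)*64)*(-3*(-3)) = ((-2 + 2*9²)*64)*9 = ((-2 + 2*81)*64)*9 = ((-2 + 162)*64)*9 = (160*64)*9 = 10240*9 = 92160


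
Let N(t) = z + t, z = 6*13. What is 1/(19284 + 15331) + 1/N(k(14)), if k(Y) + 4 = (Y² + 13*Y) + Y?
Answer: 35081/16130590 ≈ 0.0021748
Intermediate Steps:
z = 78
k(Y) = -4 + Y² + 14*Y (k(Y) = -4 + ((Y² + 13*Y) + Y) = -4 + (Y² + 14*Y) = -4 + Y² + 14*Y)
N(t) = 78 + t
1/(19284 + 15331) + 1/N(k(14)) = 1/(19284 + 15331) + 1/(78 + (-4 + 14² + 14*14)) = 1/34615 + 1/(78 + (-4 + 196 + 196)) = 1/34615 + 1/(78 + 388) = 1/34615 + 1/466 = 35081/16130590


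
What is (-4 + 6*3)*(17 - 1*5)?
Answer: 168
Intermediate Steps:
(-4 + 6*3)*(17 - 1*5) = (-4 + 18)*(17 - 5) = 14*12 = 168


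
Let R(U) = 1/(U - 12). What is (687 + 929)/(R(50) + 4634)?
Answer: 61408/176093 ≈ 0.34872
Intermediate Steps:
R(U) = 1/(-12 + U)
(687 + 929)/(R(50) + 4634) = (687 + 929)/(1/(-12 + 50) + 4634) = 1616/(1/38 + 4634) = 1616/(176093/38) = 1616*(38/176093) = 61408/176093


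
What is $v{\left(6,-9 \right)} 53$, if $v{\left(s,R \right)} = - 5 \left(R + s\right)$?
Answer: $795$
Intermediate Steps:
$v{\left(s,R \right)} = - 5 R - 5 s$
$v{\left(6,-9 \right)} 53 = \left(\left(-5\right) \left(-9\right) - 30\right) 53 = \left(45 - 30\right) 53 = 15 \cdot 53 = 795$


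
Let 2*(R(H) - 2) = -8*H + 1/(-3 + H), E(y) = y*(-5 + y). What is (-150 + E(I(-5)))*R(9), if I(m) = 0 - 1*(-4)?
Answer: 31339/6 ≈ 5223.2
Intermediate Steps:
I(m) = 4 (I(m) = 0 + 4 = 4)
R(H) = 2 + 1/(2*(-3 + H)) - 4*H (R(H) = 2 + (-8*H + 1/(-3 + H))/2 = 2 + (1/(-3 + H) - 8*H)/2 = 2 + (1/(2*(-3 + H)) - 4*H) = 2 + 1/(2*(-3 + H)) - 4*H)
(-150 + E(I(-5)))*R(9) = (-150 + 4*(-5 + 4))*((-11 - 8*9**2 + 28*9)/(2*(-3 + 9))) = (-150 + 4*(-1))*((1/2)*(-11 - 8*81 + 252)/6) = (-150 - 4)*((1/2)*(1/6)*(-11 - 648 + 252)) = -77*(-407)/6 = -154*(-407/12) = 31339/6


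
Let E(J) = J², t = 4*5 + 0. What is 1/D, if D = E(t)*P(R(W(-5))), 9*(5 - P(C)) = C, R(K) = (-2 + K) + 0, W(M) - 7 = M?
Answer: 1/2000 ≈ 0.00050000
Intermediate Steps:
W(M) = 7 + M
R(K) = -2 + K
P(C) = 5 - C/9
t = 20 (t = 20 + 0 = 20)
D = 2000 (D = 20²*(5 - (-2 + (7 - 5))/9) = 400*(5 - (-2 + 2)/9) = 400*(5 - ⅑*0) = 400*(5 + 0) = 400*5 = 2000)
1/D = 1/2000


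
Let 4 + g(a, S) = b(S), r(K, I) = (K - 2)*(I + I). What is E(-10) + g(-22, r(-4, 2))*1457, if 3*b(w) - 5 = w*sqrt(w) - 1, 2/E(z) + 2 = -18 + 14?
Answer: -11657/3 - 23312*I*sqrt(6) ≈ -3885.7 - 57103.0*I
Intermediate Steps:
E(z) = -1/3 (E(z) = 2/(-2 + (-18 + 14)) = 2/(-2 - 4) = 2/(-6) = 2*(-1/6) = -1/3)
r(K, I) = 2*I*(-2 + K) (r(K, I) = (-2 + K)*(2*I) = 2*I*(-2 + K))
b(w) = 4/3 + w**(3/2)/3 (b(w) = 5/3 + (w*sqrt(w) - 1)/3 = 5/3 + (w**(3/2) - 1)/3 = 5/3 + (-1 + w**(3/2))/3 = 5/3 + (-1/3 + w**(3/2)/3) = 4/3 + w**(3/2)/3)
g(a, S) = -8/3 + S**(3/2)/3 (g(a, S) = -4 + (4/3 + S**(3/2)/3) = -8/3 + S**(3/2)/3)
E(-10) + g(-22, r(-4, 2))*1457 = -1/3 + (-8/3 + (2*2*(-2 - 4))**(3/2)/3)*1457 = -1/3 + (-8/3 + (2*2*(-6))**(3/2)/3)*1457 = -1/3 + (-8/3 + (-24)**(3/2)/3)*1457 = -1/3 + (-8/3 + (-48*I*sqrt(6))/3)*1457 = -1/3 + (-8/3 - 16*I*sqrt(6))*1457 = -1/3 + (-11656/3 - 23312*I*sqrt(6)) = -11657/3 - 23312*I*sqrt(6)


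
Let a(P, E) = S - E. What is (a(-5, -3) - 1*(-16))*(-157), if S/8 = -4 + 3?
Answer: -1727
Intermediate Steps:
S = -8 (S = 8*(-4 + 3) = 8*(-1) = -8)
a(P, E) = -8 - E
(a(-5, -3) - 1*(-16))*(-157) = ((-8 - 1*(-3)) - 1*(-16))*(-157) = ((-8 + 3) + 16)*(-157) = (-5 + 16)*(-157) = 11*(-157) = -1727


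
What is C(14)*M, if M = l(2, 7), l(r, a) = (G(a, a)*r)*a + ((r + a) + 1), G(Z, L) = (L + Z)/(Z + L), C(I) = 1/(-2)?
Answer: -12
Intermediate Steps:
C(I) = -½
G(Z, L) = 1 (G(Z, L) = (L + Z)/(L + Z) = 1)
l(r, a) = 1 + a + r + a*r (l(r, a) = (1*r)*a + ((r + a) + 1) = r*a + ((a + r) + 1) = a*r + (1 + a + r) = 1 + a + r + a*r)
M = 24 (M = 1 + 7 + 2 + 7*2 = 1 + 7 + 2 + 14 = 24)
C(14)*M = -½*24 = -12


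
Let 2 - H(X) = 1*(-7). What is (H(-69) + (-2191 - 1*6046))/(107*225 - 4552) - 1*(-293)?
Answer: 5712011/19523 ≈ 292.58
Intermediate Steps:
H(X) = 9 (H(X) = 2 - (-7) = 2 - 1*(-7) = 2 + 7 = 9)
(H(-69) + (-2191 - 1*6046))/(107*225 - 4552) - 1*(-293) = (9 + (-2191 - 1*6046))/(107*225 - 4552) - 1*(-293) = (9 + (-2191 - 6046))/(24075 - 4552) + 293 = (9 - 8237)/19523 + 293 = -8228*1/19523 + 293 = -8228/19523 + 293 = 5712011/19523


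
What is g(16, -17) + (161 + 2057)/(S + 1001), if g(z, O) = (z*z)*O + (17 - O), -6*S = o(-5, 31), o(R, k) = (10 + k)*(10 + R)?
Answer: -25035410/5801 ≈ -4315.7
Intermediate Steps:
o(R, k) = (10 + R)*(10 + k)
S = -205/6 (S = -(100 + 10*(-5) + 10*31 - 5*31)/6 = -(100 - 50 + 310 - 155)/6 = -1/6*205 = -205/6 ≈ -34.167)
g(z, O) = 17 - O + O*z**2 (g(z, O) = z**2*O + (17 - O) = O*z**2 + (17 - O) = 17 - O + O*z**2)
g(16, -17) + (161 + 2057)/(S + 1001) = (17 - 1*(-17) - 17*16**2) + (161 + 2057)/(-205/6 + 1001) = (17 + 17 - 17*256) + 2218/(5801/6) = (17 + 17 - 4352) + 2218*(6/5801) = -4318 + 13308/5801 = -25035410/5801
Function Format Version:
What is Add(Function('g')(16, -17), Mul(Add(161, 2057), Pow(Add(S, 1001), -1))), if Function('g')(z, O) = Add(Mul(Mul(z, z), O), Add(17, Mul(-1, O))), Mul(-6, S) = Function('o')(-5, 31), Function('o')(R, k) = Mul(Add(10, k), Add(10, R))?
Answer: Rational(-25035410, 5801) ≈ -4315.7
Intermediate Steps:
Function('o')(R, k) = Mul(Add(10, R), Add(10, k))
S = Rational(-205, 6) (S = Mul(Rational(-1, 6), Add(100, Mul(10, -5), Mul(10, 31), Mul(-5, 31))) = Mul(Rational(-1, 6), Add(100, -50, 310, -155)) = Mul(Rational(-1, 6), 205) = Rational(-205, 6) ≈ -34.167)
Function('g')(z, O) = Add(17, Mul(-1, O), Mul(O, Pow(z, 2))) (Function('g')(z, O) = Add(Mul(Pow(z, 2), O), Add(17, Mul(-1, O))) = Add(Mul(O, Pow(z, 2)), Add(17, Mul(-1, O))) = Add(17, Mul(-1, O), Mul(O, Pow(z, 2))))
Add(Function('g')(16, -17), Mul(Add(161, 2057), Pow(Add(S, 1001), -1))) = Add(Add(17, Mul(-1, -17), Mul(-17, Pow(16, 2))), Mul(Add(161, 2057), Pow(Add(Rational(-205, 6), 1001), -1))) = Add(Add(17, 17, Mul(-17, 256)), Mul(2218, Pow(Rational(5801, 6), -1))) = Add(Add(17, 17, -4352), Mul(2218, Rational(6, 5801))) = Add(-4318, Rational(13308, 5801)) = Rational(-25035410, 5801)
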